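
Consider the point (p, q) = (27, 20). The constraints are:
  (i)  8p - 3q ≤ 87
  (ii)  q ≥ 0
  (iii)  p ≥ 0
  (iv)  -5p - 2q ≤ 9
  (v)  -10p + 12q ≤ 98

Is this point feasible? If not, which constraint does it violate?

Constraint (i): 8p - 3q = 156, which is not ≤ 87. All other constraints are satisfied.

not feasible — violates (i)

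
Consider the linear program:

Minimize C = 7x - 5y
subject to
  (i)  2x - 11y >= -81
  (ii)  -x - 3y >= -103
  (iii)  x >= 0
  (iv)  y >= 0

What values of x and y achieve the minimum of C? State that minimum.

Corner points and C = 7x - 5y:
  (890/17, 287/17) → C = 4795/17
  (0, 81/11) → C = -405/11
  (103, 0) → C = 721
  (0, 0) → C = 0

The binding constraints are 2x - 11y = -81 and x = 0.
Solving simultaneously gives x = 0, y = 81/11.

x = 0, y = 81/11, minimum C = -405/11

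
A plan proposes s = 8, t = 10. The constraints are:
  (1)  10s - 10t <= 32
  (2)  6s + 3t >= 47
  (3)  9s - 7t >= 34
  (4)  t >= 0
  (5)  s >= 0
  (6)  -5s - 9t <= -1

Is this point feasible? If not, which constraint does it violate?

Constraint (3): 9s - 7t = 2, which is not ≥ 34. All other constraints are satisfied.

not feasible — violates (3)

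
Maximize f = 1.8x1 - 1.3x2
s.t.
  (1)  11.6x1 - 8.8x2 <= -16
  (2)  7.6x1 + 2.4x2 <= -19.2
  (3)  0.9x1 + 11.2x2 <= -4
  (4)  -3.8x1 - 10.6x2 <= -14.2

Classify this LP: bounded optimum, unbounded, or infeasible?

infeasible

The boundaries 11.6x1 - 8.8x2 = -16 and 7.6x1 + 2.4x2 = -19.2 meet at (-81/37, -79/74), but that point violates -3.8x1 - 10.6x2 ≤ -14.2. Every candidate vertex is excluded by some other constraint, so the feasible region is empty.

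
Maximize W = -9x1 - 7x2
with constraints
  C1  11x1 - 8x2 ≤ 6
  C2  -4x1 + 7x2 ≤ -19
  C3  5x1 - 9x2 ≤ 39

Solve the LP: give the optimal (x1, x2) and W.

Extreme points and W = -9x1 - 7x2:
  (-22/9, -37/9) → W = 457/9
  (-258/59, -399/59) → W = 5115/59
  (-102, -61) → W = 1345

The optimum lies where -4x1 + 7x2 = -19 and 5x1 - 9x2 = 39.
Solving simultaneously gives x1 = -102, x2 = -61.

x1 = -102, x2 = -61, maximum W = 1345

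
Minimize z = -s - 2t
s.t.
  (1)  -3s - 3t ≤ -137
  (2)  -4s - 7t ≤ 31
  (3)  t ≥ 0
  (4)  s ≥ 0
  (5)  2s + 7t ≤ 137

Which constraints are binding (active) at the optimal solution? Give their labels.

(3) and (5)

Corner points and z = -s - 2t:
  (137/3, 0) → z = -137/3
  (548/15, 137/15) → z = -274/5
  (137/2, 0) → z = -137/2

The minimum is at (137/2, 0). Substituting into each constraint, equality holds for (3) and (5); the remaining constraints have slack.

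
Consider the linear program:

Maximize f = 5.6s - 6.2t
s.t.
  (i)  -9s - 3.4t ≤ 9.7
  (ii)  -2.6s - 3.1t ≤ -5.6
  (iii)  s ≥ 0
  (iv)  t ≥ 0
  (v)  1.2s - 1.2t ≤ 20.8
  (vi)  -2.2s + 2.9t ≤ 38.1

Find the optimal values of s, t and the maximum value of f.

Vertices and f = 5.6s - 6.2t:
  (0, 56/31) → f = -56/5
  (28/13, 0) → f = 784/65
  (0, 381/29) → f = -11811/145
  (52/3, 0) → f = 1456/15
  (2651/21, 2287/21) → f = 3331/105

s = 52/3, t = 0, maximum f = 1456/15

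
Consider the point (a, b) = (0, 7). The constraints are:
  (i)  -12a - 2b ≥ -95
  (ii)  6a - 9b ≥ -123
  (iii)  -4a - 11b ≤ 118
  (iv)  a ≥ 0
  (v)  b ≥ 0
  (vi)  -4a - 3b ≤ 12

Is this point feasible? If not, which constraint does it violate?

feasible

(i): -14 ≥ -95 ✓
(ii): -63 ≥ -123 ✓
(iii): -77 ≤ 118 ✓
(iv): 0 ≥ 0 ✓
(v): 7 ≥ 0 ✓
(vi): -21 ≤ 12 ✓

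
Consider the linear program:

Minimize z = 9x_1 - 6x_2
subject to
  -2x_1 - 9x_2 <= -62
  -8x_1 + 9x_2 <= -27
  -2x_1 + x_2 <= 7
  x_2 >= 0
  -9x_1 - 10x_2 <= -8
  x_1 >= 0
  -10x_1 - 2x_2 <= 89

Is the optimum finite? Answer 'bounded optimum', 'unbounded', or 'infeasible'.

Extreme points and z = 9x_1 - 6x_2:
  (89/10, 221/45) → z = 1519/30
  (31, 0) → z = 279
The feasible region has finitely many vertices and no improving ray; the minimum is 1519/30 at (89/10, 221/45).

bounded optimum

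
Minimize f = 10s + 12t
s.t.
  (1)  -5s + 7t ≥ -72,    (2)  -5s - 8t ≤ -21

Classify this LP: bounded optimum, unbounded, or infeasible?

unbounded

From the feasible point (241/25, -17/5), moving in the direction (-8, 5) keeps every constraint satisfied while f decreases without bound.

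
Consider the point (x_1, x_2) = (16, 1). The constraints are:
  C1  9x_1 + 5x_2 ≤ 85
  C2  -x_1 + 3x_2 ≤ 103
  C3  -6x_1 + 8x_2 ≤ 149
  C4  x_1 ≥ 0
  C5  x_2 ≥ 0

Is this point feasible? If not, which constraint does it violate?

Constraint C1: 9x_1 + 5x_2 = 149, which is not ≤ 85. All other constraints are satisfied.

not feasible — violates C1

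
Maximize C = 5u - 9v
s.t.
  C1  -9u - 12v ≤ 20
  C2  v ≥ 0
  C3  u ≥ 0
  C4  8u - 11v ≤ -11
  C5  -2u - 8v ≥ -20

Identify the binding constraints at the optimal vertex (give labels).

Vertices and C = 5u - 9v:
  (0, 1) → C = -9
  (0, 5/2) → C = -45/2
  (66/43, 91/43) → C = -489/43

The maximum is at (0, 1). Substituting into each constraint, equality holds for C3 and C4; the remaining constraints have slack.

C3 and C4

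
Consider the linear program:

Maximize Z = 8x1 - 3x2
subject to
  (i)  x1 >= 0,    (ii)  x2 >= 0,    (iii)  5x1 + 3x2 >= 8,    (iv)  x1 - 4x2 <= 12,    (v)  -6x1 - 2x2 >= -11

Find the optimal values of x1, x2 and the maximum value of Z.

Vertices and Z = 8x1 - 3x2:
  (0, 8/3) → Z = -8
  (0, 11/2) → Z = -33/2
  (8/5, 0) → Z = 64/5
  (11/6, 0) → Z = 44/3

The optimum lies where x2 = 0 and -6x1 - 2x2 = -11.
Solving simultaneously gives x1 = 11/6, x2 = 0.

x1 = 11/6, x2 = 0, maximum Z = 44/3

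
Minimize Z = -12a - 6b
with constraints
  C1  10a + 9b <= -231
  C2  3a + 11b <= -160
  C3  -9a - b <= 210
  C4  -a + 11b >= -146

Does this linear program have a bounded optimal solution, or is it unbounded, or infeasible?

Corner points and Z = -12a - 6b:
  (-1101/83, -907/83) → Z = 18654/83
  (-1227/119, -1691/119) → Z = 24870/119
  (-1075/48, -135/16) → Z = 2555/8
  (-541/25, -381/25) → Z = 8778/25
The feasible region has finitely many vertices and no improving ray; the minimum is 24870/119 at (-1227/119, -1691/119).

bounded optimum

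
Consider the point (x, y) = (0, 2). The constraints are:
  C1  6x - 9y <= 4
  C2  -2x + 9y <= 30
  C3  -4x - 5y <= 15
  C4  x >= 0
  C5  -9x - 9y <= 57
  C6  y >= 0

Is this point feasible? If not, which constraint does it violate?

feasible

C1: -18 ≤ 4 ✓
C2: 18 ≤ 30 ✓
C3: -10 ≤ 15 ✓
C4: 0 ≥ 0 ✓
C5: -18 ≤ 57 ✓
C6: 2 ≥ 0 ✓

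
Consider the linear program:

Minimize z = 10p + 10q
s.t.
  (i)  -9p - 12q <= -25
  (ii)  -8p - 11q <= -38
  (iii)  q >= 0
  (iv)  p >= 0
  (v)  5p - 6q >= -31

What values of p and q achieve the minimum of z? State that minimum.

p = 0, q = 38/11, minimum z = 380/11

Corner points and z = 10p + 10q:
  (19/4, 0) → z = 95/2
  (0, 38/11) → z = 380/11
  (0, 31/6) → z = 155/3
The feasible region is unbounded (it extends along (6, 5), (1, 0)), but z strictly increases along every unbounded feasible direction, so there is no improving ray and the minimum is attained at a vertex.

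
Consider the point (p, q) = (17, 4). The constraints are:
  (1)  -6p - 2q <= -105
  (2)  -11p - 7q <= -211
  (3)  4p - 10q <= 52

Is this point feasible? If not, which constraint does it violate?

feasible

(1): -110 ≤ -105 ✓
(2): -215 ≤ -211 ✓
(3): 28 ≤ 52 ✓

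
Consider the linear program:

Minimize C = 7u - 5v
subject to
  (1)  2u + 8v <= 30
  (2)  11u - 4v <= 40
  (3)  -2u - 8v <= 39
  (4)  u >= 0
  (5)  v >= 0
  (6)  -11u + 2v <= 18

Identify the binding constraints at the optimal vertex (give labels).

Corner points and C = 7u - 5v:
  (55/12, 125/48) → C = 305/16
  (0, 15/4) → C = -75/4
  (40/11, 0) → C = 280/11
  (0, 0) → C = 0

The minimum is at (0, 15/4). Substituting into each constraint, equality holds for (1) and (4); the remaining constraints have slack.

(1) and (4)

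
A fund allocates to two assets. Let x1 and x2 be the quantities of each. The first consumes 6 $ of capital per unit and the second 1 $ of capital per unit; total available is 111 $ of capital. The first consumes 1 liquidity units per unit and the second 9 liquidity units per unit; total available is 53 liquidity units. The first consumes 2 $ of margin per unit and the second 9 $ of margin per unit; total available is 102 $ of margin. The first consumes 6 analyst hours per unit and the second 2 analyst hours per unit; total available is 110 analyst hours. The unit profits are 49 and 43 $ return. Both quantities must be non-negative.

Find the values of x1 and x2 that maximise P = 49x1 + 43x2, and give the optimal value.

x1 = 17, x2 = 4, maximum P = 1005

Corner points and P = 49x1 + 43x2:
  (0, 0) → P = 0
  (0, 53/9) → P = 2279/9
  (55/3, 0) → P = 2695/3
  (17, 4) → P = 1005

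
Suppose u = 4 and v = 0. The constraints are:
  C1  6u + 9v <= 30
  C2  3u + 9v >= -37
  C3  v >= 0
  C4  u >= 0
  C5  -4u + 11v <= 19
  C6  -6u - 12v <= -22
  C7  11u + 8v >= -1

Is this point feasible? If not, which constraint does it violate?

C1: 24 ≤ 30 ✓
C2: 12 ≥ -37 ✓
C3: 0 ≥ 0 ✓
C4: 4 ≥ 0 ✓
C5: -16 ≤ 19 ✓
C6: -24 ≤ -22 ✓
C7: 44 ≥ -1 ✓

feasible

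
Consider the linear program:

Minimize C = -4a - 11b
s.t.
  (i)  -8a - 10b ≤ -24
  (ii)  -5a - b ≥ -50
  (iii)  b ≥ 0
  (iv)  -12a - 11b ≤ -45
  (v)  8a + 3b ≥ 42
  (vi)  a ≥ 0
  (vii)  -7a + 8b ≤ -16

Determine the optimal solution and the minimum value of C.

a = 416/47, b = 270/47, minimum C = -4634/47

Extreme points and C = -4a - 11b:
  (10, 0) → C = -40
  (416/47, 270/47) → C = -4634/47
  (21/4, 0) → C = -21
  (384/85, 166/85) → C = -3362/85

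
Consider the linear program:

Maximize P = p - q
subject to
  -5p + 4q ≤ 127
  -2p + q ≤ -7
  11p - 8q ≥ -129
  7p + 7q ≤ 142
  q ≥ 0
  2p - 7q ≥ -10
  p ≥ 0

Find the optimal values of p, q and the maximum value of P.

p = 142/7, q = 0, maximum P = 142/7

Corner points and P = p - q:
  (7/2, 0) → P = 7/2
  (59/12, 17/6) → P = 25/12
  (142/7, 0) → P = 142/7
  (44/3, 118/21) → P = 190/21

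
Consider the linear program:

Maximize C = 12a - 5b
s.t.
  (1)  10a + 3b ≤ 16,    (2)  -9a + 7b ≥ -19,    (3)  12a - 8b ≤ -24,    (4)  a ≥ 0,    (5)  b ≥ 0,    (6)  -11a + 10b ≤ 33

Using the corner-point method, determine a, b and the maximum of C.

The binding constraints are 10a + 3b = 16 and 12a - 8b = -24.
Solving simultaneously gives a = 14/29, b = 108/29.

a = 14/29, b = 108/29, maximum C = -372/29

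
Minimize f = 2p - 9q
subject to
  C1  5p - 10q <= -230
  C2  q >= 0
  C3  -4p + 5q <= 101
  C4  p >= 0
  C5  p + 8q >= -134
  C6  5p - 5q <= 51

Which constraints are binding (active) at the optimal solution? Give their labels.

C3 and C6

Corner points and f = 2p - 9q:
  (28/3, 83/3) → f = -691/3
  (332/5, 281/5) → f = -373
  (152, 709/5) → f = -4861/5

The minimum is at (152, 709/5). Substituting into each constraint, equality holds for C3 and C6; the remaining constraints have slack.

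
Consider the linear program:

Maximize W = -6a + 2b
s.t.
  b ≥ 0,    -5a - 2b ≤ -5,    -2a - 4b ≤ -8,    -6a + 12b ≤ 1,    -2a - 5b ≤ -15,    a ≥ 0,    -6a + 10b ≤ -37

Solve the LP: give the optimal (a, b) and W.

Corner points and W = -6a + 2b:
  (15/2, 0) → W = -45
  (227/6, 19) → W = -189
  (67/10, 8/25) → W = -989/25
The feasible region is unbounded (it extends along (2, 1), (1, 0)), but W strictly decreases along every unbounded feasible direction, so there is no improving ray and the maximum is attained at a vertex.

The optimum lies where -2a - 5b = -15 and -6a + 10b = -37.
Solving simultaneously gives a = 67/10, b = 8/25.

a = 67/10, b = 8/25, maximum W = -989/25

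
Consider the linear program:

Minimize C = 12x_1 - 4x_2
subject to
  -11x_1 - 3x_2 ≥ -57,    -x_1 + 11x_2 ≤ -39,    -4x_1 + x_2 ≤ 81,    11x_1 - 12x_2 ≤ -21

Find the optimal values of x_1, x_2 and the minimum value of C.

Corner points and C = 12x_1 - 4x_2:
  (-930/43, -237/43) → C = -10212/43
  (-699/109, -450/109) → C = -6588/109
  (-951/37, -807/37) → C = -8184/37

The optimum lies where -x_1 + 11x_2 = -39 and -4x_1 + x_2 = 81.
Solving simultaneously gives x_1 = -930/43, x_2 = -237/43.

x_1 = -930/43, x_2 = -237/43, minimum C = -10212/43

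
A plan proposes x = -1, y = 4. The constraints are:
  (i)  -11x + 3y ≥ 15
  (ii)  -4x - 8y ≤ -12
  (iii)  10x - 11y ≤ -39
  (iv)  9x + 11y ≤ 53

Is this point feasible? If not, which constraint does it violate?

feasible

(i): 23 ≥ 15 ✓
(ii): -28 ≤ -12 ✓
(iii): -54 ≤ -39 ✓
(iv): 35 ≤ 53 ✓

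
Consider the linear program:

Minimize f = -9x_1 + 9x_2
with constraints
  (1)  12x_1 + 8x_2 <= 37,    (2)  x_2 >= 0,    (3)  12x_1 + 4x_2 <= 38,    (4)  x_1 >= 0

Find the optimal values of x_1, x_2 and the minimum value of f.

Extreme points and f = -9x_1 + 9x_2:
  (37/12, 0) → f = -111/4
  (0, 37/8) → f = 333/8
  (0, 0) → f = 0

At the optimal vertex, 12x_1 + 8x_2 = 37 and x_2 = 0.
Solving simultaneously gives x_1 = 37/12, x_2 = 0.

x_1 = 37/12, x_2 = 0, minimum f = -111/4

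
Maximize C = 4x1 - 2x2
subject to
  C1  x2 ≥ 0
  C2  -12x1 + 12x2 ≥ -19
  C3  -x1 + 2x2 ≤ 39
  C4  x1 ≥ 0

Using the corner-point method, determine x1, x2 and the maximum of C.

The binding constraints are -12x1 + 12x2 = -19 and -x1 + 2x2 = 39.
Solving simultaneously gives x1 = 253/6, x2 = 487/12.

x1 = 253/6, x2 = 487/12, maximum C = 175/2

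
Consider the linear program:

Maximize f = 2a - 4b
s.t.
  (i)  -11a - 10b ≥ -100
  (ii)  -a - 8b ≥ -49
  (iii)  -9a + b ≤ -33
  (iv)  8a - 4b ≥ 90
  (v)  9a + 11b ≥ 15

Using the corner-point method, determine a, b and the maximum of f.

a = 950/31, b = -735/31, maximum f = 4840/31

Vertices and f = 2a - 4b:
  (325/31, -95/62) → f = 840/31
  (950/31, -735/31) → f = 4840/31
  (525/62, -345/62) → f = 1215/31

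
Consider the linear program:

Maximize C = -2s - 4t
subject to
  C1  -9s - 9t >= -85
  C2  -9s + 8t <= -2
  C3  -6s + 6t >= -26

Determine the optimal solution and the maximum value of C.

s = -98/3, t = -37, maximum C = 640/3

Feasible corners and C = -2s - 4t:
  (698/153, 83/17) → C = -4384/153
  (62/9, 23/9) → C = -24
  (-98/3, -37) → C = 640/3

The optimum lies where -9s + 8t = -2 and -6s + 6t = -26.
Solving simultaneously gives s = -98/3, t = -37.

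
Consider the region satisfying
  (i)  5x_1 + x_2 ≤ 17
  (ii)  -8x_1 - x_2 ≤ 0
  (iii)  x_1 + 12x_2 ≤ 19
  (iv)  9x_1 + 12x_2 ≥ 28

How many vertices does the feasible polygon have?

3

Pairwise boundary intersections that survive every other constraint:
  (185/59, 78/59)
  (176/51, -13/51)
  (9/8, 143/96)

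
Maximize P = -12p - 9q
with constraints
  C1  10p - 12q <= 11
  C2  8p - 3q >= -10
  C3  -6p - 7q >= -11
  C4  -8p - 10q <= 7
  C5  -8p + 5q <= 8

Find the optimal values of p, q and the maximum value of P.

Feasible corners and P = -12p - 9q:
  (209/142, 22/71) → P = -1452/71
  (13/98, -79/98) → P = 555/98
  (-1/86, 68/43) → P = -606/43
  (-23/24, 1/15) → P = 109/10

The binding constraints are -8p - 10q = 7 and -8p + 5q = 8.
Solving simultaneously gives p = -23/24, q = 1/15.

p = -23/24, q = 1/15, maximum P = 109/10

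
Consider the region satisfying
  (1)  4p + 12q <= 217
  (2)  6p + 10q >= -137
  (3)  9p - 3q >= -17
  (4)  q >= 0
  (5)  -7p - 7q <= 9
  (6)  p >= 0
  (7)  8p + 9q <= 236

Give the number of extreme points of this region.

Intersecting each pair of boundary lines and keeping only the points that satisfy every inequality leaves:
  (149/40, 2021/120)
  (293/20, 66/5)
  (0, 17/3)
  (0, 0)
  (59/2, 0)

5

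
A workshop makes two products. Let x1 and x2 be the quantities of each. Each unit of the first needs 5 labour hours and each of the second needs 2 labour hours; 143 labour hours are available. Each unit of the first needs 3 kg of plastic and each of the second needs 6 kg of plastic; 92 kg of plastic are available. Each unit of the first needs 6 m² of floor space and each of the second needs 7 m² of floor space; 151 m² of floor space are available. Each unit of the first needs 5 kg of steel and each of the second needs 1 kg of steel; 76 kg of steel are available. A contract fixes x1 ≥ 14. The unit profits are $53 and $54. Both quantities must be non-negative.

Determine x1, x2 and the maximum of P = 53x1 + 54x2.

x1 = 14, x2 = 6, maximum P = 1066

Vertices and P = 53x1 + 54x2:
  (76/5, 0) → P = 4028/5
  (14, 0) → P = 742
  (14, 6) → P = 1066

The binding constraints are 5x1 + x2 = 76 and x1 = 14.
Solving simultaneously gives x1 = 14, x2 = 6.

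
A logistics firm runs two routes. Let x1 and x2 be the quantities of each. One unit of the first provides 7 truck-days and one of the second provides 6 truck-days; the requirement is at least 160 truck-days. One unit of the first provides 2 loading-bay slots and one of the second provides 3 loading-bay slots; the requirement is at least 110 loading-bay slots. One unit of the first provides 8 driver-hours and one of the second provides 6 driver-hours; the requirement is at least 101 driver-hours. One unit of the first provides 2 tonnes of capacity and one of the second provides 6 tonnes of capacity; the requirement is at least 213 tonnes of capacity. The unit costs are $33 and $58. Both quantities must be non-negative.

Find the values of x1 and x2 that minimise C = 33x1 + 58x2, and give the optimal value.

Extreme points and C = 33x1 + 58x2:
  (0, 110/3) → C = 6380/3
  (213/2, 0) → C = 7029/2
  (7/2, 103/3) → C = 12641/6
The feasible region is unbounded (it extends along (0, 1), (1, 0)), but C strictly increases along every unbounded feasible direction, so there is no improving ray and the minimum is attained at a vertex.

x1 = 7/2, x2 = 103/3, minimum C = 12641/6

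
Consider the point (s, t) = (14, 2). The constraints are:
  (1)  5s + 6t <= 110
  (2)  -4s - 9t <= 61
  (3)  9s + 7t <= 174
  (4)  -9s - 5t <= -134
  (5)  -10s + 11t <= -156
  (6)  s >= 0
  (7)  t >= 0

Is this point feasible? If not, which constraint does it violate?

not feasible — violates (5)

Constraint (5): -10s + 11t = -118, which is not ≤ -156. All other constraints are satisfied.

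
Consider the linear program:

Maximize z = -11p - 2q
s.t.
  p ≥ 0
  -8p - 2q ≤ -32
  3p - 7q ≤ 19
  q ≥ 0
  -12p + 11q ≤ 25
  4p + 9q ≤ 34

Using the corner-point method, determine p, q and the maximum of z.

p = 55/16, q = 9/4, maximum z = -677/16

Extreme points and z = -11p - 2q:
  (4, 0) → z = -44
  (55/16, 9/4) → z = -677/16
  (19/3, 0) → z = -209/3
  (409/55, 26/55) → z = -4551/55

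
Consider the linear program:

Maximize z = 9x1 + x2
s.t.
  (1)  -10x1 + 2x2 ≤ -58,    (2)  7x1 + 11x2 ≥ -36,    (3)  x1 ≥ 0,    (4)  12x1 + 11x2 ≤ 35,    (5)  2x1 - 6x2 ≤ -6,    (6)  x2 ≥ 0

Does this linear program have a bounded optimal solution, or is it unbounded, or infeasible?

The boundaries -10x1 + 2x2 = -58 and 2x1 - 6x2 = -6 meet at (45/7, 22/7), but that point violates 12x1 + 11x2 ≤ 35. Every candidate vertex is excluded by some other constraint, so the feasible region is empty.

infeasible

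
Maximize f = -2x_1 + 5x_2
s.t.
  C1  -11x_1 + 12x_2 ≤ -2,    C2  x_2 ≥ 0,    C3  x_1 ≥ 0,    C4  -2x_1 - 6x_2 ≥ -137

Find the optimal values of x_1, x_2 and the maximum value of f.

x_1 = 92/5, x_2 = 167/10, maximum f = 467/10

Vertices and f = -2x_1 + 5x_2:
  (2/11, 0) → f = -4/11
  (92/5, 167/10) → f = 467/10
  (137/2, 0) → f = -137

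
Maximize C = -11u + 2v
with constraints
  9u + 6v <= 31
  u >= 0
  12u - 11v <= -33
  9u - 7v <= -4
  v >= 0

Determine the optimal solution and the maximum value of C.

Extreme points and C = -11u + 2v:
  (0, 31/6) → C = 31/3
  (143/171, 223/57) → C = -235/171
  (0, 3) → C = 6

u = 0, v = 31/6, maximum C = 31/3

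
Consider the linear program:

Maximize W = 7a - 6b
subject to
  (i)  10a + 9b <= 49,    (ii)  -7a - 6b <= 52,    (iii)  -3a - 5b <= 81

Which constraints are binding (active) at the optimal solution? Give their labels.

Extreme points and W = 7a - 6b:
  (-254, 863/3) → W = -3504
  (974/23, -957/23) → W = 12560/23
  (226/17, -411/17) → W = 4048/17

The maximum is at (974/23, -957/23). Substituting into each constraint, equality holds for (i) and (iii); the remaining constraints have slack.

(i) and (iii)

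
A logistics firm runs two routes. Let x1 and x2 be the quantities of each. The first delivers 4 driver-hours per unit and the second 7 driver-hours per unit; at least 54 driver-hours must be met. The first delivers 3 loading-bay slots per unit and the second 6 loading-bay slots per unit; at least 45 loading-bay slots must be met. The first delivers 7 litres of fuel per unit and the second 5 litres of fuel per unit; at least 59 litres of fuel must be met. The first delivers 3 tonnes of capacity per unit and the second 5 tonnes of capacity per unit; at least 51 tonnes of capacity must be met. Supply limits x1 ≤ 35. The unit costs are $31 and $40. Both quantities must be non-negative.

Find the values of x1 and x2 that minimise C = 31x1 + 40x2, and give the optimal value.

x1 = 2, x2 = 9, minimum C = 422

The feasible region is unbounded (it extends along (0, 1)), but C strictly increases along every unbounded feasible direction, so there is no improving ray and the minimum is attained at a vertex.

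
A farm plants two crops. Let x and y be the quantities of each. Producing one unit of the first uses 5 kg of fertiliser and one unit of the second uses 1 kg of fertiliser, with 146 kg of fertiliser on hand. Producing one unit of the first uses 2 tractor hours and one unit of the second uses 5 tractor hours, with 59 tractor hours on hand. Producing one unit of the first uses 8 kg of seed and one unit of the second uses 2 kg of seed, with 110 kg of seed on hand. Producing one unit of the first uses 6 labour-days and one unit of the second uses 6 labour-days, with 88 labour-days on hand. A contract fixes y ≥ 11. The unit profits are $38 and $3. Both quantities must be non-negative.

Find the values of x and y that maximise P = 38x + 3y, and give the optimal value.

Feasible corners and P = 38x + 3y:
  (0, 59/5) → P = 177/5
  (0, 11) → P = 33
  (2, 11) → P = 109

The binding constraints are 2x + 5y = 59 and y = 11.
Solving simultaneously gives x = 2, y = 11.

x = 2, y = 11, maximum P = 109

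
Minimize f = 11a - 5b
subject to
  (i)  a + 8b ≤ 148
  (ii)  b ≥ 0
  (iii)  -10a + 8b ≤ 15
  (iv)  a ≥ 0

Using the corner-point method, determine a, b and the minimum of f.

a = 0, b = 15/8, minimum f = -75/8

Vertices and f = 11a - 5b:
  (148, 0) → f = 1628
  (133/11, 1495/88) → f = 4229/88
  (0, 0) → f = 0
  (0, 15/8) → f = -75/8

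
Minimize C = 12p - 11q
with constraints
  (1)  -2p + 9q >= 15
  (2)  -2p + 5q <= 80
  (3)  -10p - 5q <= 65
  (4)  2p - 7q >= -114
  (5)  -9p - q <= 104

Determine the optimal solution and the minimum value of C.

p = -145/12, q = 67/6, minimum C = -1607/6

Vertices and C = 12p - 11q:
  (-33/5, 1/5) → C = -407/5
  (-145/12, 67/6) → C = -1607/6
  (5/2, 17) → C = -157
The feasible region is unbounded (it extends along (9, 2), (7, 2)), but C strictly increases along every unbounded feasible direction, so there is no improving ray and the minimum is attained at a vertex.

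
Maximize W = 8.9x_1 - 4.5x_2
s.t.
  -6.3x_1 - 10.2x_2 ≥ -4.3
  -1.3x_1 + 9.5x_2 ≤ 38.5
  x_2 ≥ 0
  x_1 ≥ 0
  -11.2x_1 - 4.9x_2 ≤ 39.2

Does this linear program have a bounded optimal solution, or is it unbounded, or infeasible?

bounded optimum

Feasible corners and W = 8.9x_1 - 4.5x_2:
  (43/63, 0) → W = 3827/630
  (0, 43/102) → W = -129/68
  (0, 0) → W = 0
The feasible region has finitely many vertices and no improving ray; the maximum is 3827/630 at (43/63, 0).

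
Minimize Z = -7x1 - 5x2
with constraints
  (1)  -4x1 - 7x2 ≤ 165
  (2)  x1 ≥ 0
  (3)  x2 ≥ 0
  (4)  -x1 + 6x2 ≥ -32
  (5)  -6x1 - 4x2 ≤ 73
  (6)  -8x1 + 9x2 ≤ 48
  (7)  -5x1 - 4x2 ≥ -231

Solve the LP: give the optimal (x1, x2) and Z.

Feasible corners and Z = -7x1 - 5x2:
  (0, 0) → Z = 0
  (0, 16/3) → Z = -80/3
  (32, 0) → Z = -224
  (757/17, 71/34) → Z = -10953/34
  (1887/77, 2088/77) → Z = -23649/77

The optimum lies where -x1 + 6x2 = -32 and -5x1 - 4x2 = -231.
Solving simultaneously gives x1 = 757/17, x2 = 71/34.

x1 = 757/17, x2 = 71/34, minimum Z = -10953/34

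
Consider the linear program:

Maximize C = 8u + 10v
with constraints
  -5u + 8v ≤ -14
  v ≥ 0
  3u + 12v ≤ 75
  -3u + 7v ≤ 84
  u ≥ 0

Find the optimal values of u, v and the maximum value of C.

u = 25, v = 0, maximum C = 200

Corner points and C = 8u + 10v:
  (14/5, 0) → C = 112/5
  (64/7, 111/28) → C = 1579/14
  (25, 0) → C = 200

At the optimal vertex, v = 0 and 3u + 12v = 75.
Solving simultaneously gives u = 25, v = 0.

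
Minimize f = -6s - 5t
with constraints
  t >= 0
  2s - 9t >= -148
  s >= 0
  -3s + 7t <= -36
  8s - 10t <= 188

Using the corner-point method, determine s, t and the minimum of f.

s = 478/13, t = 138/13, minimum f = -3558/13

Feasible corners and f = -6s - 5t:
  (12, 0) → f = -72
  (47/2, 0) → f = -141
  (478/13, 138/13) → f = -3558/13

At the optimal vertex, -3s + 7t = -36 and 8s - 10t = 188.
Solving simultaneously gives s = 478/13, t = 138/13.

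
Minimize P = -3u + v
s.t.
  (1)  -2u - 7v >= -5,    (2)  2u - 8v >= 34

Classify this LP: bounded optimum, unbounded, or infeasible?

unbounded

From the feasible point (139/15, -29/15), moving in the direction (7, -2) keeps every constraint satisfied while P decreases without bound.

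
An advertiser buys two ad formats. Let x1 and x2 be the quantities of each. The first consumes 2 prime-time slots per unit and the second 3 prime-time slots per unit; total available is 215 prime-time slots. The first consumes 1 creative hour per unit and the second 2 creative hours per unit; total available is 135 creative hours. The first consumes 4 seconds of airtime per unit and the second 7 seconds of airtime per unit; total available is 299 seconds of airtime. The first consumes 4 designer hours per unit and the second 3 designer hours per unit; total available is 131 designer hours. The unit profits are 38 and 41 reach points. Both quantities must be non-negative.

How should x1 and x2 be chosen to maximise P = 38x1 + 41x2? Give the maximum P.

x1 = 5/4, x2 = 42, maximum P = 3539/2

Vertices and P = 38x1 + 41x2:
  (0, 0) → P = 0
  (0, 299/7) → P = 12259/7
  (131/4, 0) → P = 2489/2
  (5/4, 42) → P = 3539/2

The binding constraints are 4x1 + 7x2 = 299 and 4x1 + 3x2 = 131.
Solving simultaneously gives x1 = 5/4, x2 = 42.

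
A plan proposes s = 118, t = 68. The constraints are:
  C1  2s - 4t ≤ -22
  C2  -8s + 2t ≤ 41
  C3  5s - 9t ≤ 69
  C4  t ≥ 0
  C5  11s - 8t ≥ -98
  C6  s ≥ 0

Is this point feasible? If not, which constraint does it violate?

feasible

C1: -36 ≤ -22 ✓
C2: -808 ≤ 41 ✓
C3: -22 ≤ 69 ✓
C4: 68 ≥ 0 ✓
C5: 754 ≥ -98 ✓
C6: 118 ≥ 0 ✓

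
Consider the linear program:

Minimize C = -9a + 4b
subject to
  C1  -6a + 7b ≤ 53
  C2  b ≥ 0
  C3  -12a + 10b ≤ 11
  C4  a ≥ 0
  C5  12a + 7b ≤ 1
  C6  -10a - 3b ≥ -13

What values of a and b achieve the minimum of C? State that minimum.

a = 1/12, b = 0, minimum C = -3/4

Corner points and C = -9a + 4b:
  (0, 0) → C = 0
  (1/12, 0) → C = -3/4
  (0, 1/7) → C = 4/7

The binding constraints are b = 0 and 12a + 7b = 1.
Solving simultaneously gives a = 1/12, b = 0.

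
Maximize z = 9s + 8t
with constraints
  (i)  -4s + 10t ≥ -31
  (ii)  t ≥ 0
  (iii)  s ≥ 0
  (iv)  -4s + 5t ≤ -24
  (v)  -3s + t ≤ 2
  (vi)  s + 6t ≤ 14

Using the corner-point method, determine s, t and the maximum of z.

Corner points and z = 9s + 8t:
  (31/4, 0) → z = 279/4
  (163/17, 25/34) → z = 1567/17
  (6, 0) → z = 54
  (214/29, 32/29) → z = 2182/29

The optimum lies where -4s + 10t = -31 and s + 6t = 14.
Solving simultaneously gives s = 163/17, t = 25/34.

s = 163/17, t = 25/34, maximum z = 1567/17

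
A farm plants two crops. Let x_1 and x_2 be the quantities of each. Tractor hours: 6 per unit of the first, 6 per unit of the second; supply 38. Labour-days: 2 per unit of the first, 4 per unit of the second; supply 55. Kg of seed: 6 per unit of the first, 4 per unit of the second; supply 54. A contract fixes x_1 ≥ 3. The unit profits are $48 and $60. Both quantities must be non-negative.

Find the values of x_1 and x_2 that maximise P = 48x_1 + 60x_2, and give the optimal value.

x_1 = 3, x_2 = 10/3, maximum P = 344

The optimum lies where 6x_1 + 6x_2 = 38 and x_1 = 3.
Solving simultaneously gives x_1 = 3, x_2 = 10/3.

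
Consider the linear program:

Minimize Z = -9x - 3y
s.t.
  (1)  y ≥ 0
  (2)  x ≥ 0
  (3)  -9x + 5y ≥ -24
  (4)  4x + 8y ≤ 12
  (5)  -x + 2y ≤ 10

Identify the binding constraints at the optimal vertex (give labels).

Feasible corners and Z = -9x - 3y:
  (0, 0) → Z = 0
  (8/3, 0) → Z = -24
  (0, 3/2) → Z = -9/2
  (63/23, 3/23) → Z = -576/23

The minimum is at (63/23, 3/23). Substituting into each constraint, equality holds for (3) and (4); the remaining constraints have slack.

(3) and (4)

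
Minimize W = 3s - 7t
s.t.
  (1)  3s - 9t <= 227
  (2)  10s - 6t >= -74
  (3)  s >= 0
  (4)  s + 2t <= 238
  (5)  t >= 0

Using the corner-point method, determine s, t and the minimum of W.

Corner points and W = 3s - 7t:
  (2596/15, 487/15) → W = 4379/15
  (227/3, 0) → W = 227
  (0, 37/3) → W = -259/3
  (640/13, 1227/13) → W = -513
  (0, 0) → W = 0

At the optimal vertex, 10s - 6t = -74 and s + 2t = 238.
Solving simultaneously gives s = 640/13, t = 1227/13.

s = 640/13, t = 1227/13, minimum W = -513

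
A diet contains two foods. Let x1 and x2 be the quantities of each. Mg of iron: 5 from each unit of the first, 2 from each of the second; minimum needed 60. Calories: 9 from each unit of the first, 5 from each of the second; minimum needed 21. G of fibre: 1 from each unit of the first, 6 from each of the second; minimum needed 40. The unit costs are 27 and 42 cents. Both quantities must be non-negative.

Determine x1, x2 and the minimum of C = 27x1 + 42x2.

x1 = 10, x2 = 5, minimum C = 480

Extreme points and C = 27x1 + 42x2:
  (0, 30) → C = 1260
  (40, 0) → C = 1080
  (10, 5) → C = 480
The feasible region is unbounded (it extends along (0, 1), (1, 0)), but C strictly increases along every unbounded feasible direction, so there is no improving ray and the minimum is attained at a vertex.

At the optimal vertex, 5x1 + 2x2 = 60 and x1 + 6x2 = 40.
Solving simultaneously gives x1 = 10, x2 = 5.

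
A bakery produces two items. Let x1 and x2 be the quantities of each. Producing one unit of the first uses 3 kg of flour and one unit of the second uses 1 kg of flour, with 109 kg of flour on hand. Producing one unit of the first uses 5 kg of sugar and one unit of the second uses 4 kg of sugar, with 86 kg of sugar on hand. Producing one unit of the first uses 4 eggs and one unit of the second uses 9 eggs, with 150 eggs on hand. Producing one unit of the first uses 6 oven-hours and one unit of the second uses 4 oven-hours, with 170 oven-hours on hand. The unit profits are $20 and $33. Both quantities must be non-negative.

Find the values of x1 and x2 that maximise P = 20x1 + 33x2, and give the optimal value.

Corner points and P = 20x1 + 33x2:
  (0, 0) → P = 0
  (0, 50/3) → P = 550
  (86/5, 0) → P = 344
  (6, 14) → P = 582

At the optimal vertex, 5x1 + 4x2 = 86 and 4x1 + 9x2 = 150.
Solving simultaneously gives x1 = 6, x2 = 14.

x1 = 6, x2 = 14, maximum P = 582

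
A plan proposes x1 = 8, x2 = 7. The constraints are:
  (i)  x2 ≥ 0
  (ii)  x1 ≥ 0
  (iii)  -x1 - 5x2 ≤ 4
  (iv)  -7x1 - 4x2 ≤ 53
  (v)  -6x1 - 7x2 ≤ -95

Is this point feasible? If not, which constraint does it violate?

(i): 7 ≥ 0 ✓
(ii): 8 ≥ 0 ✓
(iii): -43 ≤ 4 ✓
(iv): -84 ≤ 53 ✓
(v): -97 ≤ -95 ✓

feasible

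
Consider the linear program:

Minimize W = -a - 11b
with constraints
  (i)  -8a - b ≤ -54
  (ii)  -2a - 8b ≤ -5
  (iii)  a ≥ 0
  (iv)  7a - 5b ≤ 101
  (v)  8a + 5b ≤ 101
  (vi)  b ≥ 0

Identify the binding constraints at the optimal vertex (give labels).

Extreme points and W = -a - 11b:
  (169/32, 47/4) → W = -4305/32
  (27/4, 0) → W = -27/4
  (101/8, 0) → W = -101/8

The minimum is at (169/32, 47/4). Substituting into each constraint, equality holds for (i) and (v); the remaining constraints have slack.

(i) and (v)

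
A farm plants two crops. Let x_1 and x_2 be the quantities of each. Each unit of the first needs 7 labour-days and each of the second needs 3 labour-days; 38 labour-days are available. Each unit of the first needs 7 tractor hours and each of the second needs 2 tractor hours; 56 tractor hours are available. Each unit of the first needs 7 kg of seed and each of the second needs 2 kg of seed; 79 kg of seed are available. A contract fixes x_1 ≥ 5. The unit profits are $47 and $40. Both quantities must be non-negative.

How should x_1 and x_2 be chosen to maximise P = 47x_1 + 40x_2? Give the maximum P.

Feasible corners and P = 47x_1 + 40x_2:
  (38/7, 0) → P = 1786/7
  (5, 0) → P = 235
  (5, 1) → P = 275

x_1 = 5, x_2 = 1, maximum P = 275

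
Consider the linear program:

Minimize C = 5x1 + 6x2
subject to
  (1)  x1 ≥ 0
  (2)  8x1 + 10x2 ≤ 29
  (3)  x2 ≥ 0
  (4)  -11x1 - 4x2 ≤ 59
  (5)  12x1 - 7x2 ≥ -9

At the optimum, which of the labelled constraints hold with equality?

Corner points and C = 5x1 + 6x2:
  (0, 0) → C = 0
  (0, 9/7) → C = 54/7
  (29/8, 0) → C = 145/8
  (113/176, 105/44) → C = 3085/176

The minimum is at (0, 0). Substituting into each constraint, equality holds for (1) and (3); the remaining constraints have slack.

(1) and (3)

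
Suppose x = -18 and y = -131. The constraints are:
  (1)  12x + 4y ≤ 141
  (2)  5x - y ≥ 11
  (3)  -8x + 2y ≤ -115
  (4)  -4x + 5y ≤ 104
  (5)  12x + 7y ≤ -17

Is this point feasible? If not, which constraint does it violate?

(1): -740 ≤ 141 ✓
(2): 41 ≥ 11 ✓
(3): -118 ≤ -115 ✓
(4): -583 ≤ 104 ✓
(5): -1133 ≤ -17 ✓

feasible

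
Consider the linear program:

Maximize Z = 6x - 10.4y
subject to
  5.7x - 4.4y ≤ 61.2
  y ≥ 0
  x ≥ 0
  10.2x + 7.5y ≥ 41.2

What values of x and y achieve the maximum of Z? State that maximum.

x = 204/19, y = 0, maximum Z = 1224/19

Feasible corners and Z = 6x - 10.4y:
  (204/19, 0) → Z = 1224/19
  (206/51, 0) → Z = 412/17
  (0, 412/75) → Z = -21424/375
The feasible region is unbounded (it extends along (0, 1), (44, 57)), but Z strictly decreases along every unbounded feasible direction, so there is no improving ray and the maximum is attained at a vertex.

The binding constraints are 5.7x - 4.4y = 61.2 and y = 0.
Solving simultaneously gives x = 204/19, y = 0.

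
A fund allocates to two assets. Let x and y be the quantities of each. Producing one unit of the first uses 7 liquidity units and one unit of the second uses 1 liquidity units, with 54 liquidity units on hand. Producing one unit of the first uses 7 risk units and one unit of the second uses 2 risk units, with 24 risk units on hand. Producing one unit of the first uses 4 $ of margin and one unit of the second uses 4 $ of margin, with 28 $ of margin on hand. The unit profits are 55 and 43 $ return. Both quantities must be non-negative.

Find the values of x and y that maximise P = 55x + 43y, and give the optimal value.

x = 2, y = 5, maximum P = 325

The binding constraints are 7x + 2y = 24 and 4x + 4y = 28.
Solving simultaneously gives x = 2, y = 5.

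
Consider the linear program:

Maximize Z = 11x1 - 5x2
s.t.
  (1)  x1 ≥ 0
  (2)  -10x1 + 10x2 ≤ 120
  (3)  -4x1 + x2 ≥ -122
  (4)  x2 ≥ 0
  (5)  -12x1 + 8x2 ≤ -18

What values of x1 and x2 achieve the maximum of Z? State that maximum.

Vertices and Z = 11x1 - 5x2:
  (134/3, 170/3) → Z = 208
  (57/2, 81/2) → Z = 111
  (61/2, 0) → Z = 671/2
  (3/2, 0) → Z = 33/2

x1 = 61/2, x2 = 0, maximum Z = 671/2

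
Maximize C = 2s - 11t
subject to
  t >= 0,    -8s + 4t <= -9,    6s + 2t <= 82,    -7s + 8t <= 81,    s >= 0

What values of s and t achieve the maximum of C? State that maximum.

s = 41/3, t = 0, maximum C = 82/3

Feasible corners and C = 2s - 11t:
  (9/8, 0) → C = 9/4
  (41/3, 0) → C = 82/3
  (173/20, 301/20) → C = -593/4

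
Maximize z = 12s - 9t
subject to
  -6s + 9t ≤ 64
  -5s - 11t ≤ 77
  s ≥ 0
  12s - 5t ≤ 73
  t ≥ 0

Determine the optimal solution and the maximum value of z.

Extreme points and z = 12s - 9t:
  (0, 64/9) → z = -64
  (977/78, 201/13) → z = 145/13
  (0, 0) → z = 0
  (73/12, 0) → z = 73

The optimum lies where 12s - 5t = 73 and t = 0.
Solving simultaneously gives s = 73/12, t = 0.

s = 73/12, t = 0, maximum z = 73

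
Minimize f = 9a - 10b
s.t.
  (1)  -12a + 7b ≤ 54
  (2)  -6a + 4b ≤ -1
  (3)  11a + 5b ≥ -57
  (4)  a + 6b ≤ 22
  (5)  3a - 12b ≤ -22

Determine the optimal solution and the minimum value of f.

At the optimal vertex, -6a + 4b = -1 and a + 6b = 22.
Solving simultaneously gives a = 47/20, b = 131/40.

a = 47/20, b = 131/40, minimum f = -58/5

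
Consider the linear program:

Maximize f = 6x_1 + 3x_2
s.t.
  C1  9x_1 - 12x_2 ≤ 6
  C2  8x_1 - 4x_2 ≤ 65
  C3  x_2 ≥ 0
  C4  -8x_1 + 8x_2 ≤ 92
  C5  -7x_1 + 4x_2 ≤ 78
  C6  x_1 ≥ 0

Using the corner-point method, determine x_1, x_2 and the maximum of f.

x_1 = 111/4, x_2 = 157/4, maximum f = 1137/4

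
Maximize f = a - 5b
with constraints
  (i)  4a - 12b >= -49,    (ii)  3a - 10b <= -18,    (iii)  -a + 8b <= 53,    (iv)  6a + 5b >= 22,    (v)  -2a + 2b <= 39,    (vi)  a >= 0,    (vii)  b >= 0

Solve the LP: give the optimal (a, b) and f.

a = 26/15, b = 58/25, maximum f = -148/15

The binding constraints are 3a - 10b = -18 and 6a + 5b = 22.
Solving simultaneously gives a = 26/15, b = 58/25.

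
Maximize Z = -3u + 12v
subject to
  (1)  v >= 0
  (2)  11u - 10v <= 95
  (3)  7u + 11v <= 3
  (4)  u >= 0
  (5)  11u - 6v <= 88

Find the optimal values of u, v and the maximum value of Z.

u = 0, v = 3/11, maximum Z = 36/11

Extreme points and Z = -3u + 12v:
  (3/7, 0) → Z = -9/7
  (0, 0) → Z = 0
  (0, 3/11) → Z = 36/11

The optimum lies where 7u + 11v = 3 and u = 0.
Solving simultaneously gives u = 0, v = 3/11.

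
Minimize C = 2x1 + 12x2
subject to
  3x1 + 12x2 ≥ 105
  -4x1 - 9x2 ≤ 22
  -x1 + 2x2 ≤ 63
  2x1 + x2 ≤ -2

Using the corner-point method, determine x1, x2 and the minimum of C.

At the optimal vertex, 3x1 + 12x2 = 105 and 2x1 + x2 = -2.
Solving simultaneously gives x1 = -43/7, x2 = 72/7.

x1 = -43/7, x2 = 72/7, minimum C = 778/7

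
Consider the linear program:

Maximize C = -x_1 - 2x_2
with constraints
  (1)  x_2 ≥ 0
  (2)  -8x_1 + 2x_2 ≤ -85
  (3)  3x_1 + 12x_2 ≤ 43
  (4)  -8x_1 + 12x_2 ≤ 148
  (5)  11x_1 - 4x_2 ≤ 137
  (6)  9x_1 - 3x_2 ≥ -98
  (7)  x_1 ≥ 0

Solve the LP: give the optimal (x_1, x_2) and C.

Feasible corners and C = -x_1 - 2x_2:
  (85/8, 0) → C = -85/8
  (137/11, 0) → C = -137/11
  (553/51, 89/102) → C = -214/17
  (227/18, 31/72) → C = -485/36

x_1 = 85/8, x_2 = 0, maximum C = -85/8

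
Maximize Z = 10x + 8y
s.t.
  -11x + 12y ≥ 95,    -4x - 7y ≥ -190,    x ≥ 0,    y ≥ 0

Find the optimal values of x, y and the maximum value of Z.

x = 323/25, y = 494/25, maximum Z = 7182/25

Vertices and Z = 10x + 8y:
  (323/25, 494/25) → Z = 7182/25
  (0, 95/12) → Z = 190/3
  (0, 190/7) → Z = 1520/7

The binding constraints are -11x + 12y = 95 and -4x - 7y = -190.
Solving simultaneously gives x = 323/25, y = 494/25.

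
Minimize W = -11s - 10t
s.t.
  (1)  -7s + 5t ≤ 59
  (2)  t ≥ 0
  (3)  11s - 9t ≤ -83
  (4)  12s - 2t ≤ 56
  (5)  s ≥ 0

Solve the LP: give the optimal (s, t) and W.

s = 199/23, t = 550/23, minimum W = -7689/23

Extreme points and W = -11s - 10t:
  (199/23, 550/23) → W = -7689/23
  (0, 59/5) → W = -118
  (335/43, 806/43) → W = -11745/43
  (0, 83/9) → W = -830/9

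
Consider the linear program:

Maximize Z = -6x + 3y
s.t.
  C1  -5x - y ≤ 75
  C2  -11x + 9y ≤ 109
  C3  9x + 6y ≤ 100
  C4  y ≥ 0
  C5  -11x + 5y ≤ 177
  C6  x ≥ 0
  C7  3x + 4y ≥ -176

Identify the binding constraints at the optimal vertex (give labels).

C2 and C6

Feasible corners and Z = -6x + 3y:
  (82/49, 2081/147) → Z = 227/7
  (0, 109/9) → Z = 109/3
  (100/9, 0) → Z = -200/3
  (0, 0) → Z = 0

The maximum is at (0, 109/9). Substituting into each constraint, equality holds for C2 and C6; the remaining constraints have slack.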